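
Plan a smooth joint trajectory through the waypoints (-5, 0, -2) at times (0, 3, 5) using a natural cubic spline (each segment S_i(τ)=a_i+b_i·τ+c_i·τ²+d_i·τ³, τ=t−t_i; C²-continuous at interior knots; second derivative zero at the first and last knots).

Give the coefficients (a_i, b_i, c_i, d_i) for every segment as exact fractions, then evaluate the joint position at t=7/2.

Δ: Δ0=5/3, Δ1=-1
row 1: diag=10, rhs=-16; c'=1/5, d'=-8/5
back: M1=-8/5
M: M0=0, M1=-8/5, M2=0
seg 0: a=-5, c=M0/2=0, d=(M1−M0)/(6·3)=-4/45, b=Δ0−h0·(2M0+M1)/6=37/15
seg 1: a=0, c=M1/2=-4/5, d=(M2−M1)/(6·2)=2/15, b=Δ1−h1·(2M1+M2)/6=1/15
t_q=7/2 → seg 1, τ=1/2; S=0+1/15·τ+-4/5·τ²+2/15·τ³=-3/20

  seg 0: a=-5 b=37/15 c=0 d=-4/45
  seg 1: a=0 b=1/15 c=-4/5 d=2/15
S(7/2) = -3/20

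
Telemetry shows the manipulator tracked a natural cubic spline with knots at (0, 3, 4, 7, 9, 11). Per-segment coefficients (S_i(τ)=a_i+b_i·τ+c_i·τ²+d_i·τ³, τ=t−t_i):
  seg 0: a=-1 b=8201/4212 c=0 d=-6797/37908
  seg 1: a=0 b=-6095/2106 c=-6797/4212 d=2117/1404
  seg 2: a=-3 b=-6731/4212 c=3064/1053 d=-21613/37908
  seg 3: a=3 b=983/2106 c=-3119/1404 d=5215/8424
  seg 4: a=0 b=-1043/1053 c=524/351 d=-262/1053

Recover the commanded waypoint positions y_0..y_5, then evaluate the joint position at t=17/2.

y_0 = S_0(0) = a_0 = -1
y_1 = S_1(0) = a_1 = 0
y_2 = S_2(0) = a_2 = -3
y_3 = S_3(0) = a_3 = 3
y_4 = S_4(0) = a_4 = 0
y_5 = S_4(2) = 2
t_q=17/2 is in segment 3 (τ=3/2); S_3(τ)=1367/1728

y_0=-1 y_1=0 y_2=-3 y_3=3 y_4=0 y_5=2
S(17/2) = 1367/1728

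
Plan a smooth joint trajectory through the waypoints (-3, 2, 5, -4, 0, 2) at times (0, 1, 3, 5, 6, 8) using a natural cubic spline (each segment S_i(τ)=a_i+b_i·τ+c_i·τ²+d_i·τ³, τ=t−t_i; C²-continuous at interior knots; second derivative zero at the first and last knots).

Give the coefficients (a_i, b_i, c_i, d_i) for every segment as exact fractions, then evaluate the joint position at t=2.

Δ: Δ0=5, Δ1=3/2, Δ2=-9/2, Δ3=4, Δ4=1
row 1: diag=6, rhs=-21; c'=1/3, d'=-7/2
row 2: denom=8−2·1/3=22/3; d'=(-36−2·-7/2)/(22/3)=-87/22
row 3: denom=6−2·3/11=60/11; d'=(51−2·-87/22)/(60/11)=54/5
row 4: denom=6−1·11/60=349/60; d'=(-18−1·54/5)/(349/60)=-1728/349
back: M4=-1728/349
back: M3=54/5−11/60·-1728/349=4086/349
back: M2=-87/22−3/11·4086/349=-4989/698
back: M1=-7/2−1/3·-4989/698=-390/349
M: M0=0, M1=-390/349, M2=-4989/698, M3=4086/349, M4=-1728/349, M5=0
seg 0: a=-3, c=M0/2=0, d=(M1−M0)/(6·1)=-65/349, b=Δ0−h0·(2M0+M1)/6=1810/349
seg 1: a=2, c=M1/2=-195/349, d=(M2−M1)/(6·2)=-1403/2792, b=Δ1−h1·(2M1+M2)/6=1615/349
seg 2: a=5, c=M2/2=-4989/1396, d=(M3−M2)/(6·2)=4387/2792, b=Δ2−h2·(2M2+M3)/6=-2539/698
seg 3: a=-4, c=M3/2=2043/349, d=(M4−M3)/(6·1)=-969/349, b=Δ3−h3·(2M3+M4)/6=322/349
seg 4: a=0, c=M4/2=-864/349, d=(M5−M4)/(6·2)=144/349, b=Δ4−h4·(2M4+M5)/6=1501/349
t_q=2 → seg 1, τ=1; S=2+1615/349·τ+-195/349·τ²+-1403/2792·τ³=15541/2792

  seg 0: a=-3 b=1810/349 c=0 d=-65/349
  seg 1: a=2 b=1615/349 c=-195/349 d=-1403/2792
  seg 2: a=5 b=-2539/698 c=-4989/1396 d=4387/2792
  seg 3: a=-4 b=322/349 c=2043/349 d=-969/349
  seg 4: a=0 b=1501/349 c=-864/349 d=144/349
S(2) = 15541/2792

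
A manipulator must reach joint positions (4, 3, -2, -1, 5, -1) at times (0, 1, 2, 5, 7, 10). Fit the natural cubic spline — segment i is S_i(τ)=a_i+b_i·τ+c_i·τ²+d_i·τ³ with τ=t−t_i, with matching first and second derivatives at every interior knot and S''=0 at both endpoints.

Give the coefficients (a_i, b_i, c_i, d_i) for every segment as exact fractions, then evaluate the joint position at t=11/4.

  seg 0: a=4 b=83/436 c=0 d=-519/436
  seg 1: a=3 b=-737/218 c=-1557/436 d=851/436
  seg 2: a=-2 b=-2035/436 c=249/109 d=-2423/11772
  seg 3: a=-1 b=759/218 c=565/1308 d=-110/327
  seg 4: a=5 b=767/654 c=-2075/1308 d=2075/11772
S(11/4) = -120055/27904

Δ: Δ0=-1, Δ1=-5, Δ2=1/3, Δ3=3, Δ4=-2
row 1: diag=4, rhs=-24; c'=1/4, d'=-6
row 2: denom=8−1·1/4=31/4; d'=(32−1·-6)/(31/4)=152/31
row 3: denom=10−3·12/31=274/31; d'=(16−3·152/31)/(274/31)=20/137
row 4: denom=10−2·31/137=1308/137; d'=(-30−2·20/137)/(1308/137)=-2075/654
back: M4=-2075/654
back: M3=20/137−31/137·-2075/654=565/654
back: M2=152/31−12/31·565/654=498/109
back: M1=-6−1/4·498/109=-1557/218
M: M0=0, M1=-1557/218, M2=498/109, M3=565/654, M4=-2075/654, M5=0
seg 0: a=4, c=M0/2=0, d=(M1−M0)/(6·1)=-519/436, b=Δ0−h0·(2M0+M1)/6=83/436
seg 1: a=3, c=M1/2=-1557/436, d=(M2−M1)/(6·1)=851/436, b=Δ1−h1·(2M1+M2)/6=-737/218
seg 2: a=-2, c=M2/2=249/109, d=(M3−M2)/(6·3)=-2423/11772, b=Δ2−h2·(2M2+M3)/6=-2035/436
seg 3: a=-1, c=M3/2=565/1308, d=(M4−M3)/(6·2)=-110/327, b=Δ3−h3·(2M3+M4)/6=759/218
seg 4: a=5, c=M4/2=-2075/1308, d=(M5−M4)/(6·3)=2075/11772, b=Δ4−h4·(2M4+M5)/6=767/654
t_q=11/4 → seg 2, τ=3/4; S=-2+-2035/436·τ+249/109·τ²+-2423/11772·τ³=-120055/27904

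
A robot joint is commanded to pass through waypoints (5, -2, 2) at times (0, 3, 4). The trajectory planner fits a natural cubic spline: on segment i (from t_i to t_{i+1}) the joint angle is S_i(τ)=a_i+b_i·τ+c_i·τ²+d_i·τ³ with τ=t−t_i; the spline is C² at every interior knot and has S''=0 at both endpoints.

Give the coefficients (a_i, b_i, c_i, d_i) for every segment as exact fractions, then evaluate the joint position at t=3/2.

Δ: Δ0=-7/3, Δ1=4
row 1: diag=8, rhs=38; c'=1/8, d'=19/4
back: M1=19/4
M: M0=0, M1=19/4, M2=0
seg 0: a=5, c=M0/2=0, d=(M1−M0)/(6·3)=19/72, b=Δ0−h0·(2M0+M1)/6=-113/24
seg 1: a=-2, c=M1/2=19/8, d=(M2−M1)/(6·1)=-19/24, b=Δ1−h1·(2M1+M2)/6=29/12
t_q=3/2 → seg 0, τ=3/2; S=5+-113/24·τ+0·τ²+19/72·τ³=-75/64

  seg 0: a=5 b=-113/24 c=0 d=19/72
  seg 1: a=-2 b=29/12 c=19/8 d=-19/24
S(3/2) = -75/64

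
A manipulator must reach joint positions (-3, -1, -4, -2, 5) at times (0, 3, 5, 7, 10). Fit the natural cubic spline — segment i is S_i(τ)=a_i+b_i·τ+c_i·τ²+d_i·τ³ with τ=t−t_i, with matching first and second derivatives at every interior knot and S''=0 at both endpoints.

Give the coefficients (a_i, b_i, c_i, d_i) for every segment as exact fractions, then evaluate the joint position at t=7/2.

Δ: Δ0=2/3, Δ1=-3/2, Δ2=1, Δ3=7/3
row 1: diag=10, rhs=-13; c'=1/5, d'=-13/10
row 2: denom=8−2·1/5=38/5; d'=(15−2·-13/10)/(38/5)=44/19
row 3: denom=10−2·5/19=180/19; d'=(8−2·44/19)/(180/19)=16/45
back: M3=16/45
back: M2=44/19−5/19·16/45=20/9
back: M1=-13/10−1/5·20/9=-157/90
M: M0=0, M1=-157/90, M2=20/9, M3=16/45, M4=0
seg 0: a=-3, c=M0/2=0, d=(M1−M0)/(6·3)=-157/1620, b=Δ0−h0·(2M0+M1)/6=277/180
seg 1: a=-1, c=M1/2=-157/180, d=(M2−M1)/(6·2)=119/360, b=Δ1−h1·(2M1+M2)/6=-97/90
seg 2: a=-4, c=M2/2=10/9, d=(M3−M2)/(6·2)=-7/45, b=Δ2−h2·(2M2+M3)/6=-3/5
seg 3: a=-2, c=M3/2=8/45, d=(M4−M3)/(6·3)=-8/405, b=Δ3−h3·(2M3+M4)/6=89/45
t_q=7/2 → seg 1, τ=1/2; S=-1+-97/90·τ+-157/180·τ²+119/360·τ³=-549/320

  seg 0: a=-3 b=277/180 c=0 d=-157/1620
  seg 1: a=-1 b=-97/90 c=-157/180 d=119/360
  seg 2: a=-4 b=-3/5 c=10/9 d=-7/45
  seg 3: a=-2 b=89/45 c=8/45 d=-8/405
S(7/2) = -549/320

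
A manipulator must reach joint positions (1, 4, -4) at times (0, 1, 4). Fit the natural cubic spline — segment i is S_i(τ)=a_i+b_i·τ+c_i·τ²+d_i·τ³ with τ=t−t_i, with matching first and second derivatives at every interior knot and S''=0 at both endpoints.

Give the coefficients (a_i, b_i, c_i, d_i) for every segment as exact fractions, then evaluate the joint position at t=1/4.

  seg 0: a=1 b=89/24 c=0 d=-17/24
  seg 1: a=4 b=19/12 c=-17/8 d=17/72
S(1/4) = 981/512

Δ: Δ0=3, Δ1=-8/3
row 1: diag=8, rhs=-34; c'=3/8, d'=-17/4
back: M1=-17/4
M: M0=0, M1=-17/4, M2=0
seg 0: a=1, c=M0/2=0, d=(M1−M0)/(6·1)=-17/24, b=Δ0−h0·(2M0+M1)/6=89/24
seg 1: a=4, c=M1/2=-17/8, d=(M2−M1)/(6·3)=17/72, b=Δ1−h1·(2M1+M2)/6=19/12
t_q=1/4 → seg 0, τ=1/4; S=1+89/24·τ+0·τ²+-17/24·τ³=981/512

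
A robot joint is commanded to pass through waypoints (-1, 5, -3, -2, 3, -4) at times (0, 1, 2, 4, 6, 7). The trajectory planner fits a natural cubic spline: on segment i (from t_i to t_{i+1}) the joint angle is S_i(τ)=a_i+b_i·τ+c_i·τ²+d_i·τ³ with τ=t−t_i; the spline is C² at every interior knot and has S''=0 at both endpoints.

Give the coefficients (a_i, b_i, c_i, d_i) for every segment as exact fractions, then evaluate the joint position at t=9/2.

  seg 0: a=-1 b=2292/229 c=0 d=-918/229
  seg 1: a=5 b=-462/229 c=-2754/229 d=1384/229
  seg 2: a=-3 b=-1818/229 c=1398/229 d=-1727/1832
  seg 3: a=-2 b=2367/458 c=411/916 d=-1633/1832
  seg 4: a=3 b=-855/229 c=-1122/229 d=374/229
S(9/2) = 8571/14656

Δ: Δ0=6, Δ1=-8, Δ2=1/2, Δ3=5/2, Δ4=-7
row 1: diag=4, rhs=-84; c'=1/4, d'=-21
row 2: denom=6−1·1/4=23/4; d'=(51−1·-21)/(23/4)=288/23
row 3: denom=8−2·8/23=168/23; d'=(12−2·288/23)/(168/23)=-25/14
row 4: denom=6−2·23/84=229/42; d'=(-57−2·-25/14)/(229/42)=-2244/229
back: M4=-2244/229
back: M3=-25/14−23/84·-2244/229=411/458
back: M2=288/23−8/23·411/458=2796/229
back: M1=-21−1/4·2796/229=-5508/229
M: M0=0, M1=-5508/229, M2=2796/229, M3=411/458, M4=-2244/229, M5=0
seg 0: a=-1, c=M0/2=0, d=(M1−M0)/(6·1)=-918/229, b=Δ0−h0·(2M0+M1)/6=2292/229
seg 1: a=5, c=M1/2=-2754/229, d=(M2−M1)/(6·1)=1384/229, b=Δ1−h1·(2M1+M2)/6=-462/229
seg 2: a=-3, c=M2/2=1398/229, d=(M3−M2)/(6·2)=-1727/1832, b=Δ2−h2·(2M2+M3)/6=-1818/229
seg 3: a=-2, c=M3/2=411/916, d=(M4−M3)/(6·2)=-1633/1832, b=Δ3−h3·(2M3+M4)/6=2367/458
seg 4: a=3, c=M4/2=-1122/229, d=(M5−M4)/(6·1)=374/229, b=Δ4−h4·(2M4+M5)/6=-855/229
t_q=9/2 → seg 3, τ=1/2; S=-2+2367/458·τ+411/916·τ²+-1633/1832·τ³=8571/14656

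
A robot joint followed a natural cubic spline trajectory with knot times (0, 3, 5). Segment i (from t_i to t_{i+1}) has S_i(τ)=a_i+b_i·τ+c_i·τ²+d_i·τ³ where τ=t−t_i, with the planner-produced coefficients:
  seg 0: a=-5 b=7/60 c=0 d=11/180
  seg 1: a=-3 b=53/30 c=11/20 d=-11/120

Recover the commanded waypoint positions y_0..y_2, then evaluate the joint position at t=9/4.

y_0 = S_0(0) = a_0 = -5
y_1 = S_1(0) = a_1 = -3
y_2 = S_1(2) = 2
t_q=9/4 is in segment 0 (τ=9/4); S_0(τ)=-5173/1280

y_0=-5 y_1=-3 y_2=2
S(9/4) = -5173/1280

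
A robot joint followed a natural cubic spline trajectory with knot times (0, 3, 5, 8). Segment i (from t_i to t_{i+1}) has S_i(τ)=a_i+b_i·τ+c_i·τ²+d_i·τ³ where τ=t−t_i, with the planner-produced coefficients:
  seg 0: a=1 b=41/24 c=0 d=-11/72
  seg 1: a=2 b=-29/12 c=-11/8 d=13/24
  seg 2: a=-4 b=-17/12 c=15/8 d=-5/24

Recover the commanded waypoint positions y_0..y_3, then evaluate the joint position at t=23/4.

y_0 = S_0(0) = a_0 = 1
y_1 = S_1(0) = a_1 = 2
y_2 = S_2(0) = a_2 = -4
y_3 = S_2(3) = 3
t_q=23/4 is in segment 2 (τ=3/4); S_2(τ)=-2097/512

y_0=1 y_1=2 y_2=-4 y_3=3
S(23/4) = -2097/512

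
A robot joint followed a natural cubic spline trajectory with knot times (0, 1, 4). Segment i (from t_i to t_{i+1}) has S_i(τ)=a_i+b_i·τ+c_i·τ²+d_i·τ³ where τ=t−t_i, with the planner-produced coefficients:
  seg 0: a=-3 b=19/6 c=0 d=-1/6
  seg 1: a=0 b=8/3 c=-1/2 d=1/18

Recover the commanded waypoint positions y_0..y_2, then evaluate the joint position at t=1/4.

y_0=-3 y_1=0 y_2=5
S(1/4) = -283/128

y_0 = S_0(0) = a_0 = -3
y_1 = S_1(0) = a_1 = 0
y_2 = S_1(3) = 5
t_q=1/4 is in segment 0 (τ=1/4); S_0(τ)=-283/128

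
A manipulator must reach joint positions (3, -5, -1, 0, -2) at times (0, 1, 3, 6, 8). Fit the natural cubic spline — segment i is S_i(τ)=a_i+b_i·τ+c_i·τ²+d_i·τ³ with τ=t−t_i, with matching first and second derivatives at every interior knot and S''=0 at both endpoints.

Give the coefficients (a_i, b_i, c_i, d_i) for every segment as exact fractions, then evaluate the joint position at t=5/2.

  seg 0: a=3 b=-325/33 c=0 d=61/33
  seg 1: a=-5 b=-142/33 c=61/11 d=-79/66
  seg 2: a=-1 b=116/33 c=-18/11 d=19/99
  seg 3: a=0 b=-37/33 c=1/11 d=-1/66
S(5/2) = -531/176

Δ: Δ0=-8, Δ1=2, Δ2=1/3, Δ3=-1
row 1: diag=6, rhs=60; c'=1/3, d'=10
row 2: denom=10−2·1/3=28/3; d'=(-10−2·10)/(28/3)=-45/14
row 3: denom=10−3·9/28=253/28; d'=(-8−3·-45/14)/(253/28)=2/11
back: M3=2/11
back: M2=-45/14−9/28·2/11=-36/11
back: M1=10−1/3·-36/11=122/11
M: M0=0, M1=122/11, M2=-36/11, M3=2/11, M4=0
seg 0: a=3, c=M0/2=0, d=(M1−M0)/(6·1)=61/33, b=Δ0−h0·(2M0+M1)/6=-325/33
seg 1: a=-5, c=M1/2=61/11, d=(M2−M1)/(6·2)=-79/66, b=Δ1−h1·(2M1+M2)/6=-142/33
seg 2: a=-1, c=M2/2=-18/11, d=(M3−M2)/(6·3)=19/99, b=Δ2−h2·(2M2+M3)/6=116/33
seg 3: a=0, c=M3/2=1/11, d=(M4−M3)/(6·2)=-1/66, b=Δ3−h3·(2M3+M4)/6=-37/33
t_q=5/2 → seg 1, τ=3/2; S=-5+-142/33·τ+61/11·τ²+-79/66·τ³=-531/176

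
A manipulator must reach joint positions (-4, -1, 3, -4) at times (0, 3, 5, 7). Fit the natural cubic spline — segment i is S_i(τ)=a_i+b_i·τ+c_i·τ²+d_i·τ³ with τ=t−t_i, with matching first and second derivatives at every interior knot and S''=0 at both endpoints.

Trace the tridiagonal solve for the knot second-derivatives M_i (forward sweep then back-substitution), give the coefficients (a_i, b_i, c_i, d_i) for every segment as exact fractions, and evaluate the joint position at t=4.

  seg 0: a=-4 b=1/4 c=0 d=1/12
  seg 1: a=-1 b=5/2 c=3/4 d=-1/2
  seg 2: a=3 b=-1/2 c=-9/4 d=3/8
S(4) = 7/4

Δ: Δ0=1, Δ1=2, Δ2=-7/2
row 1: diag=10, rhs=6; c'=1/5, d'=3/5
row 2: denom=8−2·1/5=38/5; d'=(-33−2·3/5)/(38/5)=-9/2
back: M2=-9/2
back: M1=3/5−1/5·-9/2=3/2
M: M0=0, M1=3/2, M2=-9/2, M3=0
seg 0: a=-4, c=M0/2=0, d=(M1−M0)/(6·3)=1/12, b=Δ0−h0·(2M0+M1)/6=1/4
seg 1: a=-1, c=M1/2=3/4, d=(M2−M1)/(6·2)=-1/2, b=Δ1−h1·(2M1+M2)/6=5/2
seg 2: a=3, c=M2/2=-9/4, d=(M3−M2)/(6·2)=3/8, b=Δ2−h2·(2M2+M3)/6=-1/2
t_q=4 → seg 1, τ=1; S=-1+5/2·τ+3/4·τ²+-1/2·τ³=7/4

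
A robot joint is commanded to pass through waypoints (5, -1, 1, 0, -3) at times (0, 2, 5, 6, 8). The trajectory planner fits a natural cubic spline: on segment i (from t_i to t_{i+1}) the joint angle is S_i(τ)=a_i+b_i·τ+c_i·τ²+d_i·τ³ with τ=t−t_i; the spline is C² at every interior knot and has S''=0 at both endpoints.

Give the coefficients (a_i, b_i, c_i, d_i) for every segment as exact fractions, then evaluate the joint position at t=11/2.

Δ: Δ0=-3, Δ1=2/3, Δ2=-1, Δ3=-3/2
row 1: diag=10, rhs=22; c'=3/10, d'=11/5
row 2: denom=8−3·3/10=71/10; d'=(-10−3·11/5)/(71/10)=-166/71
row 3: denom=6−1·10/71=416/71; d'=(-3−1·-166/71)/(416/71)=-47/416
back: M3=-47/416
back: M2=-166/71−10/71·-47/416=-483/208
back: M1=11/5−3/10·-483/208=1205/416
M: M0=0, M1=1205/416, M2=-483/208, M3=-47/416, M4=0
seg 0: a=5, c=M0/2=0, d=(M1−M0)/(6·2)=1205/4992, b=Δ0−h0·(2M0+M1)/6=-4949/1248
seg 1: a=-1, c=M1/2=1205/832, d=(M2−M1)/(6·3)=-167/576, b=Δ1−h1·(2M1+M2)/6=-667/624
seg 2: a=1, c=M2/2=-483/416, d=(M3−M2)/(6·1)=919/2496, b=Δ2−h2·(2M2+M3)/6=-517/2496
seg 3: a=0, c=M3/2=-47/832, d=(M4−M3)/(6·2)=47/4992, b=Δ3−h3·(2M3+M4)/6=-889/624
t_q=11/2 → seg 2, τ=1/2; S=1+-517/2496·τ+-483/416·τ²+919/2496·τ³=4341/6656

  seg 0: a=5 b=-4949/1248 c=0 d=1205/4992
  seg 1: a=-1 b=-667/624 c=1205/832 d=-167/576
  seg 2: a=1 b=-517/2496 c=-483/416 d=919/2496
  seg 3: a=0 b=-889/624 c=-47/832 d=47/4992
S(11/2) = 4341/6656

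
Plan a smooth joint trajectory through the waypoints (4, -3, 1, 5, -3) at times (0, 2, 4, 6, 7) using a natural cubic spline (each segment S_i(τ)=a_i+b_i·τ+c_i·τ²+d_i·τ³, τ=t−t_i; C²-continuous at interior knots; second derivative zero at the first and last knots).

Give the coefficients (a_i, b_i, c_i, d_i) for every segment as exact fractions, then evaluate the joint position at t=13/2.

  seg 0: a=4 b=-194/41 c=0 d=101/328
  seg 1: a=-3 b=-85/82 c=303/164 d=-27/164
  seg 2: a=1 b=359/82 c=141/164 d=-42/41
  seg 3: a=5 b=-367/82 c=-867/164 d=289/164
S(13/2) = 2179/1312

Δ: Δ0=-7/2, Δ1=2, Δ2=2, Δ3=-8
row 1: diag=8, rhs=33; c'=1/4, d'=33/8
row 2: denom=8−2·1/4=15/2; d'=(0−2·33/8)/(15/2)=-11/10
row 3: denom=6−2·4/15=82/15; d'=(-60−2·-11/10)/(82/15)=-867/82
back: M3=-867/82
back: M2=-11/10−4/15·-867/82=141/82
back: M1=33/8−1/4·141/82=303/82
M: M0=0, M1=303/82, M2=141/82, M3=-867/82, M4=0
seg 0: a=4, c=M0/2=0, d=(M1−M0)/(6·2)=101/328, b=Δ0−h0·(2M0+M1)/6=-194/41
seg 1: a=-3, c=M1/2=303/164, d=(M2−M1)/(6·2)=-27/164, b=Δ1−h1·(2M1+M2)/6=-85/82
seg 2: a=1, c=M2/2=141/164, d=(M3−M2)/(6·2)=-42/41, b=Δ2−h2·(2M2+M3)/6=359/82
seg 3: a=5, c=M3/2=-867/164, d=(M4−M3)/(6·1)=289/164, b=Δ3−h3·(2M3+M4)/6=-367/82
t_q=13/2 → seg 3, τ=1/2; S=5+-367/82·τ+-867/164·τ²+289/164·τ³=2179/1312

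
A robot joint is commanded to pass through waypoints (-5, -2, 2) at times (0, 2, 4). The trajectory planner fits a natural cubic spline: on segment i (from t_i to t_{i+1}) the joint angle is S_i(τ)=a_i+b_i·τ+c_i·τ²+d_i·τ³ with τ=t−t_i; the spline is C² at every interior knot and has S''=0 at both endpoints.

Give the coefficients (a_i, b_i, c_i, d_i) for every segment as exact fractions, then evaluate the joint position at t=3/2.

Δ: Δ0=3/2, Δ1=2
row 1: diag=8, rhs=3; c'=1/4, d'=3/8
back: M1=3/8
M: M0=0, M1=3/8, M2=0
seg 0: a=-5, c=M0/2=0, d=(M1−M0)/(6·2)=1/32, b=Δ0−h0·(2M0+M1)/6=11/8
seg 1: a=-2, c=M1/2=3/16, d=(M2−M1)/(6·2)=-1/32, b=Δ1−h1·(2M1+M2)/6=7/4
t_q=3/2 → seg 0, τ=3/2; S=-5+11/8·τ+0·τ²+1/32·τ³=-725/256

  seg 0: a=-5 b=11/8 c=0 d=1/32
  seg 1: a=-2 b=7/4 c=3/16 d=-1/32
S(3/2) = -725/256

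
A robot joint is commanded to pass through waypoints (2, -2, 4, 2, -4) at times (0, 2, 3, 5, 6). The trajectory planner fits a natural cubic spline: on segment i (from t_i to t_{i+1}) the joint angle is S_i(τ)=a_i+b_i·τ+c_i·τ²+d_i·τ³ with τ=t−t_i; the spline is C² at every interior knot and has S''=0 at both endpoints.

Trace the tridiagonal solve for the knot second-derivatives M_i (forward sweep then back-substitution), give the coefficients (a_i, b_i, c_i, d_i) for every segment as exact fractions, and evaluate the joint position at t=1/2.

Δ: Δ0=-2, Δ1=6, Δ2=-1, Δ3=-6
row 1: diag=6, rhs=48; c'=1/6, d'=8
row 2: denom=6−1·1/6=35/6; d'=(-42−1·8)/(35/6)=-60/7
row 3: denom=6−2·12/35=186/35; d'=(-30−2·-60/7)/(186/35)=-75/31
back: M3=-75/31
back: M2=-60/7−12/35·-75/31=-240/31
back: M1=8−1/6·-240/31=288/31
M: M0=0, M1=288/31, M2=-240/31, M3=-75/31, M4=0
seg 0: a=2, c=M0/2=0, d=(M1−M0)/(6·2)=24/31, b=Δ0−h0·(2M0+M1)/6=-158/31
seg 1: a=-2, c=M1/2=144/31, d=(M2−M1)/(6·1)=-88/31, b=Δ1−h1·(2M1+M2)/6=130/31
seg 2: a=4, c=M2/2=-120/31, d=(M3−M2)/(6·2)=55/124, b=Δ2−h2·(2M2+M3)/6=154/31
seg 3: a=2, c=M3/2=-75/62, d=(M4−M3)/(6·1)=25/62, b=Δ3−h3·(2M3+M4)/6=-161/31
t_q=1/2 → seg 0, τ=1/2; S=2+-158/31·τ+0·τ²+24/31·τ³=-14/31

  seg 0: a=2 b=-158/31 c=0 d=24/31
  seg 1: a=-2 b=130/31 c=144/31 d=-88/31
  seg 2: a=4 b=154/31 c=-120/31 d=55/124
  seg 3: a=2 b=-161/31 c=-75/62 d=25/62
S(1/2) = -14/31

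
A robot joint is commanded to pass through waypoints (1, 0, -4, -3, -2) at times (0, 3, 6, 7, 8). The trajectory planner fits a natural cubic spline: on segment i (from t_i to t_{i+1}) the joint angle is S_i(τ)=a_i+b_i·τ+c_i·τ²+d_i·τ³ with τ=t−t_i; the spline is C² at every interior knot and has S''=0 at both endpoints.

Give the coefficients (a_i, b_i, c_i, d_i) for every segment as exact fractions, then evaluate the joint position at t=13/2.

  seg 0: a=1 b=65/336 c=0 d=-59/1008
  seg 1: a=0 b=-233/168 c=-59/112 d=61/336
  seg 2: a=-4 b=17/48 c=31/28 d=-155/336
  seg 3: a=-3 b=199/168 c=-31/112 d=31/336
S(13/2) = -3229/896

Δ: Δ0=-1/3, Δ1=-4/3, Δ2=1, Δ3=1
row 1: diag=12, rhs=-6; c'=1/4, d'=-1/2
row 2: denom=8−3·1/4=29/4; d'=(14−3·-1/2)/(29/4)=62/29
row 3: denom=4−1·4/29=112/29; d'=(0−1·62/29)/(112/29)=-31/56
back: M3=-31/56
back: M2=62/29−4/29·-31/56=31/14
back: M1=-1/2−1/4·31/14=-59/56
M: M0=0, M1=-59/56, M2=31/14, M3=-31/56, M4=0
seg 0: a=1, c=M0/2=0, d=(M1−M0)/(6·3)=-59/1008, b=Δ0−h0·(2M0+M1)/6=65/336
seg 1: a=0, c=M1/2=-59/112, d=(M2−M1)/(6·3)=61/336, b=Δ1−h1·(2M1+M2)/6=-233/168
seg 2: a=-4, c=M2/2=31/28, d=(M3−M2)/(6·1)=-155/336, b=Δ2−h2·(2M2+M3)/6=17/48
seg 3: a=-3, c=M3/2=-31/112, d=(M4−M3)/(6·1)=31/336, b=Δ3−h3·(2M3+M4)/6=199/168
t_q=13/2 → seg 2, τ=1/2; S=-4+17/48·τ+31/28·τ²+-155/336·τ³=-3229/896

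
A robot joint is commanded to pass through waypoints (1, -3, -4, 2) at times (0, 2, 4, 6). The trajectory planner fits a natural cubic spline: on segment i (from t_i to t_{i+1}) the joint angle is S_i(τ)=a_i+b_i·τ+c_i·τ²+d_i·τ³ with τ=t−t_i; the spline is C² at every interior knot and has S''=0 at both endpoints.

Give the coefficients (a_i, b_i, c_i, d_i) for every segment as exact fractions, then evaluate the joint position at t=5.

Δ: Δ0=-2, Δ1=-1/2, Δ2=3
row 1: diag=8, rhs=9; c'=1/4, d'=9/8
row 2: denom=8−2·1/4=15/2; d'=(21−2·9/8)/(15/2)=5/2
back: M2=5/2
back: M1=9/8−1/4·5/2=1/2
M: M0=0, M1=1/2, M2=5/2, M3=0
seg 0: a=1, c=M0/2=0, d=(M1−M0)/(6·2)=1/24, b=Δ0−h0·(2M0+M1)/6=-13/6
seg 1: a=-3, c=M1/2=1/4, d=(M2−M1)/(6·2)=1/6, b=Δ1−h1·(2M1+M2)/6=-5/3
seg 2: a=-4, c=M2/2=5/4, d=(M3−M2)/(6·2)=-5/24, b=Δ2−h2·(2M2+M3)/6=4/3
t_q=5 → seg 2, τ=1; S=-4+4/3·τ+5/4·τ²+-5/24·τ³=-13/8

  seg 0: a=1 b=-13/6 c=0 d=1/24
  seg 1: a=-3 b=-5/3 c=1/4 d=1/6
  seg 2: a=-4 b=4/3 c=5/4 d=-5/24
S(5) = -13/8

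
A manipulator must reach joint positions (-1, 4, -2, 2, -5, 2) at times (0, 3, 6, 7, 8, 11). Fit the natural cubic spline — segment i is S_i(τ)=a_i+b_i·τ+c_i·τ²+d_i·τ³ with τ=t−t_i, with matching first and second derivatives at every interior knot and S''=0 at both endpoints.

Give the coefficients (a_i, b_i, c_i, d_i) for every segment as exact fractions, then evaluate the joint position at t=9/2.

  seg 0: a=-1 b=3175/867 c=0 d=-1730/7803
  seg 1: a=4 b=-2015/867 c=-1730/867 d=5471/7803
  seg 2: a=-2 b=4018/867 c=1247/289 d=-4291/867
  seg 3: a=2 b=-1373/867 c=-3044/289 d=4436/867
  seg 4: a=-5 b=-6329/867 c=1392/289 d=-464/867
S(9/2) = -3721/2312

Δ: Δ0=5/3, Δ1=-2, Δ2=4, Δ3=-7, Δ4=7/3
row 1: diag=12, rhs=-22; c'=1/4, d'=-11/6
row 2: denom=8−3·1/4=29/4; d'=(36−3·-11/6)/(29/4)=166/29
row 3: denom=4−1·4/29=112/29; d'=(-66−1·166/29)/(112/29)=-130/7
row 4: denom=8−1·29/112=867/112; d'=(56−1·-130/7)/(867/112)=2784/289
back: M4=2784/289
back: M3=-130/7−29/112·2784/289=-6088/289
back: M2=166/29−4/29·-6088/289=2494/289
back: M1=-11/6−1/4·2494/289=-3460/867
M: M0=0, M1=-3460/867, M2=2494/289, M3=-6088/289, M4=2784/289, M5=0
seg 0: a=-1, c=M0/2=0, d=(M1−M0)/(6·3)=-1730/7803, b=Δ0−h0·(2M0+M1)/6=3175/867
seg 1: a=4, c=M1/2=-1730/867, d=(M2−M1)/(6·3)=5471/7803, b=Δ1−h1·(2M1+M2)/6=-2015/867
seg 2: a=-2, c=M2/2=1247/289, d=(M3−M2)/(6·1)=-4291/867, b=Δ2−h2·(2M2+M3)/6=4018/867
seg 3: a=2, c=M3/2=-3044/289, d=(M4−M3)/(6·1)=4436/867, b=Δ3−h3·(2M3+M4)/6=-1373/867
seg 4: a=-5, c=M4/2=1392/289, d=(M5−M4)/(6·3)=-464/867, b=Δ4−h4·(2M4+M5)/6=-6329/867
t_q=9/2 → seg 1, τ=3/2; S=4+-2015/867·τ+-1730/867·τ²+5471/7803·τ³=-3721/2312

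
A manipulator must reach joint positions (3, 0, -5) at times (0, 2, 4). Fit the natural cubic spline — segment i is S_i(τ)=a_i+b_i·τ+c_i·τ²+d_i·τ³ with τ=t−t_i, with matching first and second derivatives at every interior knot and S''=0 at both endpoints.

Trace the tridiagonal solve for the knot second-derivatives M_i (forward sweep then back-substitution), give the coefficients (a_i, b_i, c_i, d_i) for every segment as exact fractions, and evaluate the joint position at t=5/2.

  seg 0: a=3 b=-5/4 c=0 d=-1/16
  seg 1: a=0 b=-2 c=-3/8 d=1/16
S(5/2) = -139/128

Δ: Δ0=-3/2, Δ1=-5/2
row 1: diag=8, rhs=-6; c'=1/4, d'=-3/4
back: M1=-3/4
M: M0=0, M1=-3/4, M2=0
seg 0: a=3, c=M0/2=0, d=(M1−M0)/(6·2)=-1/16, b=Δ0−h0·(2M0+M1)/6=-5/4
seg 1: a=0, c=M1/2=-3/8, d=(M2−M1)/(6·2)=1/16, b=Δ1−h1·(2M1+M2)/6=-2
t_q=5/2 → seg 1, τ=1/2; S=0+-2·τ+-3/8·τ²+1/16·τ³=-139/128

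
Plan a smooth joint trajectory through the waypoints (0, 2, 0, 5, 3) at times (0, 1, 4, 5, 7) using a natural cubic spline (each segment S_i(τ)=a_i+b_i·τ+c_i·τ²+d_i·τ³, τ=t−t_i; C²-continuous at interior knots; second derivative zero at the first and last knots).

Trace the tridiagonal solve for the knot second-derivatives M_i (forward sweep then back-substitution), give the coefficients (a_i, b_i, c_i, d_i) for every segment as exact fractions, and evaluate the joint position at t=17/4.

  seg 0: a=0 b=58/21 c=0 d=-16/21
  seg 1: a=2 b=10/21 c=-16/7 d=40/63
  seg 2: a=0 b=82/21 c=24/7 d=-7/3
  seg 3: a=5 b=79/21 c=-25/7 d=25/42
S(17/4) = 517/448

Δ: Δ0=2, Δ1=-2/3, Δ2=5, Δ3=-1
row 1: diag=8, rhs=-16; c'=3/8, d'=-2
row 2: denom=8−3·3/8=55/8; d'=(34−3·-2)/(55/8)=64/11
row 3: denom=6−1·8/55=322/55; d'=(-36−1·64/11)/(322/55)=-50/7
back: M3=-50/7
back: M2=64/11−8/55·-50/7=48/7
back: M1=-2−3/8·48/7=-32/7
M: M0=0, M1=-32/7, M2=48/7, M3=-50/7, M4=0
seg 0: a=0, c=M0/2=0, d=(M1−M0)/(6·1)=-16/21, b=Δ0−h0·(2M0+M1)/6=58/21
seg 1: a=2, c=M1/2=-16/7, d=(M2−M1)/(6·3)=40/63, b=Δ1−h1·(2M1+M2)/6=10/21
seg 2: a=0, c=M2/2=24/7, d=(M3−M2)/(6·1)=-7/3, b=Δ2−h2·(2M2+M3)/6=82/21
seg 3: a=5, c=M3/2=-25/7, d=(M4−M3)/(6·2)=25/42, b=Δ3−h3·(2M3+M4)/6=79/21
t_q=17/4 → seg 2, τ=1/4; S=0+82/21·τ+24/7·τ²+-7/3·τ³=517/448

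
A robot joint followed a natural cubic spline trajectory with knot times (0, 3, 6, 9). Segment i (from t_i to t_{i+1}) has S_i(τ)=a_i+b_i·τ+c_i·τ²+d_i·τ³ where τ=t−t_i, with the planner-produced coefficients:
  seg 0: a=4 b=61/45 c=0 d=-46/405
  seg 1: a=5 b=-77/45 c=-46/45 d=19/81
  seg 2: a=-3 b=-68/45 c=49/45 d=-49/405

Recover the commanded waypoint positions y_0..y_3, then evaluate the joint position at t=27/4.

y_0=4 y_1=5 y_2=-3 y_3=-1
S(27/4) = -1143/320

y_0 = S_0(0) = a_0 = 4
y_1 = S_1(0) = a_1 = 5
y_2 = S_2(0) = a_2 = -3
y_3 = S_2(3) = -1
t_q=27/4 is in segment 2 (τ=3/4); S_2(τ)=-1143/320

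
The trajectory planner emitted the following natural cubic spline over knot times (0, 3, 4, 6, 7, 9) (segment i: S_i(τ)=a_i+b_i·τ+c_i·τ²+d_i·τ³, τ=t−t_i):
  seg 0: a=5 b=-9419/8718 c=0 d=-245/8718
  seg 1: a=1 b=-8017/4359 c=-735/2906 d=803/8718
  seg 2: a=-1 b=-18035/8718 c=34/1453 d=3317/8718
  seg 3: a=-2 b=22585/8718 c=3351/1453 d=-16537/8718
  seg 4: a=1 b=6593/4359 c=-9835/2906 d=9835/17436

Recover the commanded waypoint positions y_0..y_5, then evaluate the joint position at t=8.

y_0=5 y_1=1 y_2=-1 y_3=-2 y_4=1 y_5=-5
S(8) = -1789/5812

y_0 = S_0(0) = a_0 = 5
y_1 = S_1(0) = a_1 = 1
y_2 = S_2(0) = a_2 = -1
y_3 = S_3(0) = a_3 = -2
y_4 = S_4(0) = a_4 = 1
y_5 = S_4(2) = -5
t_q=8 is in segment 4 (τ=1); S_4(τ)=-1789/5812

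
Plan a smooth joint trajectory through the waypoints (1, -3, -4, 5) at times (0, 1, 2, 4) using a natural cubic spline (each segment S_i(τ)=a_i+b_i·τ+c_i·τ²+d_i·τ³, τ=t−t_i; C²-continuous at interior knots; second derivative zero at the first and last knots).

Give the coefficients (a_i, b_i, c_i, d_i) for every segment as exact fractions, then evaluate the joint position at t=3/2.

  seg 0: a=1 b=-209/46 c=0 d=25/46
  seg 1: a=-3 b=-67/23 c=75/46 d=13/46
  seg 2: a=-4 b=55/46 c=57/23 d=-19/46
S(3/2) = -1477/368

Δ: Δ0=-4, Δ1=-1, Δ2=9/2
row 1: diag=4, rhs=18; c'=1/4, d'=9/2
row 2: denom=6−1·1/4=23/4; d'=(33−1·9/2)/(23/4)=114/23
back: M2=114/23
back: M1=9/2−1/4·114/23=75/23
M: M0=0, M1=75/23, M2=114/23, M3=0
seg 0: a=1, c=M0/2=0, d=(M1−M0)/(6·1)=25/46, b=Δ0−h0·(2M0+M1)/6=-209/46
seg 1: a=-3, c=M1/2=75/46, d=(M2−M1)/(6·1)=13/46, b=Δ1−h1·(2M1+M2)/6=-67/23
seg 2: a=-4, c=M2/2=57/23, d=(M3−M2)/(6·2)=-19/46, b=Δ2−h2·(2M2+M3)/6=55/46
t_q=3/2 → seg 1, τ=1/2; S=-3+-67/23·τ+75/46·τ²+13/46·τ³=-1477/368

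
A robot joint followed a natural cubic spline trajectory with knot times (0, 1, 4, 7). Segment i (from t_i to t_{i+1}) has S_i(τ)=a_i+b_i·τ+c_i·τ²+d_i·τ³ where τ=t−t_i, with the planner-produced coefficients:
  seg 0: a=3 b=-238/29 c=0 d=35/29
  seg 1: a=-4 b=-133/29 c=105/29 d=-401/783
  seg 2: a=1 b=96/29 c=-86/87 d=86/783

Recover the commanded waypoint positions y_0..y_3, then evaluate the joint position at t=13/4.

y_0=3 y_1=-4 y_2=1 y_3=5
S(13/4) = -3383/1856

y_0 = S_0(0) = a_0 = 3
y_1 = S_1(0) = a_1 = -4
y_2 = S_2(0) = a_2 = 1
y_3 = S_2(3) = 5
t_q=13/4 is in segment 1 (τ=9/4); S_1(τ)=-3383/1856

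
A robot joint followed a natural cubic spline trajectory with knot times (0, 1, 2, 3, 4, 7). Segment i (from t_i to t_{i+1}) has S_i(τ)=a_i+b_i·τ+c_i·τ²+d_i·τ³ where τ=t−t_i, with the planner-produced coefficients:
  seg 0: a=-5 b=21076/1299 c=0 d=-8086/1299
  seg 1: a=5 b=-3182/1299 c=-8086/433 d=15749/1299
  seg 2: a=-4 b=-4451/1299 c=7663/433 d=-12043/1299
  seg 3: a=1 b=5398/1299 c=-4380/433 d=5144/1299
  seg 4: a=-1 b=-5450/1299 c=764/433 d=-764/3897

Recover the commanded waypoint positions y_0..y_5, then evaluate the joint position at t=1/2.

y_0=-5 y_1=5 y_2=-4 y_3=1 y_4=-1 y_5=-3
S(1/2) = 4043/1732

y_0 = S_0(0) = a_0 = -5
y_1 = S_1(0) = a_1 = 5
y_2 = S_2(0) = a_2 = -4
y_3 = S_3(0) = a_3 = 1
y_4 = S_4(0) = a_4 = -1
y_5 = S_4(3) = -3
t_q=1/2 is in segment 0 (τ=1/2); S_0(τ)=4043/1732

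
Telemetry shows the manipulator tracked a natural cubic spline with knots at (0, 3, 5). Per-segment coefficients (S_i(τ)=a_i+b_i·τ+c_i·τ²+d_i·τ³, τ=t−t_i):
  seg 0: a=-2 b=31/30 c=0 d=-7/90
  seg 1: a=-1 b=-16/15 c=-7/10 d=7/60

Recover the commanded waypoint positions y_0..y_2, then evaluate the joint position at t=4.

y_0 = S_0(0) = a_0 = -2
y_1 = S_1(0) = a_1 = -1
y_2 = S_1(2) = -5
t_q=4 is in segment 1 (τ=1); S_1(τ)=-53/20

y_0=-2 y_1=-1 y_2=-5
S(4) = -53/20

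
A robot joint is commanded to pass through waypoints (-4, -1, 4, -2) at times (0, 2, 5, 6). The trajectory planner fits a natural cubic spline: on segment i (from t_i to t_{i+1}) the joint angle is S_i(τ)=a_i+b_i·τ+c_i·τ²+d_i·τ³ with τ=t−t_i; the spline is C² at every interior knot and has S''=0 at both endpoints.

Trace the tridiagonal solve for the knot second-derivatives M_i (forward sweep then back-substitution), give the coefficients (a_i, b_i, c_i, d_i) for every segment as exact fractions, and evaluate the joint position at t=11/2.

  seg 0: a=-4 b=347/426 c=0 d=73/426
  seg 1: a=-1 b=1223/426 c=73/71 d=-203/426
  seg 2: a=4 b=-815/213 c=-463/142 d=463/426
S(11/2) = 1599/1136

Δ: Δ0=3/2, Δ1=5/3, Δ2=-6
row 1: diag=10, rhs=1; c'=3/10, d'=1/10
row 2: denom=8−3·3/10=71/10; d'=(-46−3·1/10)/(71/10)=-463/71
back: M2=-463/71
back: M1=1/10−3/10·-463/71=146/71
M: M0=0, M1=146/71, M2=-463/71, M3=0
seg 0: a=-4, c=M0/2=0, d=(M1−M0)/(6·2)=73/426, b=Δ0−h0·(2M0+M1)/6=347/426
seg 1: a=-1, c=M1/2=73/71, d=(M2−M1)/(6·3)=-203/426, b=Δ1−h1·(2M1+M2)/6=1223/426
seg 2: a=4, c=M2/2=-463/142, d=(M3−M2)/(6·1)=463/426, b=Δ2−h2·(2M2+M3)/6=-815/213
t_q=11/2 → seg 2, τ=1/2; S=4+-815/213·τ+-463/142·τ²+463/426·τ³=1599/1136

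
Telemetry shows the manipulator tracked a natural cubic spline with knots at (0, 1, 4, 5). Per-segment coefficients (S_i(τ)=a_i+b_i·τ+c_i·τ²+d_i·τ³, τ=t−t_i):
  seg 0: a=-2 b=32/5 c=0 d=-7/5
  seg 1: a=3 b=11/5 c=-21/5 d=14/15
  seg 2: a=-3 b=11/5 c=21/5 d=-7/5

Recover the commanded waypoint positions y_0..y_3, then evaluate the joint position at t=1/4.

y_0=-2 y_1=3 y_2=-3 y_3=2
S(1/4) = -27/64

y_0 = S_0(0) = a_0 = -2
y_1 = S_1(0) = a_1 = 3
y_2 = S_2(0) = a_2 = -3
y_3 = S_2(1) = 2
t_q=1/4 is in segment 0 (τ=1/4); S_0(τ)=-27/64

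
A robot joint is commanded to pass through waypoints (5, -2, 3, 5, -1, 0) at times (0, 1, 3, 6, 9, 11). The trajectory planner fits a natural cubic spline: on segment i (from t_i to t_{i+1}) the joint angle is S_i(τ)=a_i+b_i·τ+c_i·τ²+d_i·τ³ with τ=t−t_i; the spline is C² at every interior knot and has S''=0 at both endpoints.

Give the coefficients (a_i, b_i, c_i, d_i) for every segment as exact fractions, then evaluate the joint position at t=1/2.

  seg 0: a=5 b=-12406/1419 c=0 d=2473/1419
  seg 1: a=-2 b=-4987/1419 c=2473/473 d=-12607/11352
  seg 2: a=3 b=11557/2838 c=-2715/1892 d=5105/51084
  seg 3: a=5 b=-10441/5676 c=-760/1419 d=8209/51084
  seg 4: a=-1 b=-2027/2838 c=1723/1892 d=-1723/11352
S(1/2) = 3203/3784

Δ: Δ0=-7, Δ1=5/2, Δ2=2/3, Δ3=-2, Δ4=1/2
row 1: diag=6, rhs=57; c'=1/3, d'=19/2
row 2: denom=10−2·1/3=28/3; d'=(-11−2·19/2)/(28/3)=-45/14
row 3: denom=12−3·9/28=309/28; d'=(-16−3·-45/14)/(309/28)=-178/309
row 4: denom=10−3·28/103=946/103; d'=(15−3·-178/309)/(946/103)=1723/946
back: M4=1723/946
back: M3=-178/309−28/103·1723/946=-1520/1419
back: M2=-45/14−9/28·-1520/1419=-2715/946
back: M1=19/2−1/3·-2715/946=4946/473
M: M0=0, M1=4946/473, M2=-2715/946, M3=-1520/1419, M4=1723/946, M5=0
seg 0: a=5, c=M0/2=0, d=(M1−M0)/(6·1)=2473/1419, b=Δ0−h0·(2M0+M1)/6=-12406/1419
seg 1: a=-2, c=M1/2=2473/473, d=(M2−M1)/(6·2)=-12607/11352, b=Δ1−h1·(2M1+M2)/6=-4987/1419
seg 2: a=3, c=M2/2=-2715/1892, d=(M3−M2)/(6·3)=5105/51084, b=Δ2−h2·(2M2+M3)/6=11557/2838
seg 3: a=5, c=M3/2=-760/1419, d=(M4−M3)/(6·3)=8209/51084, b=Δ3−h3·(2M3+M4)/6=-10441/5676
seg 4: a=-1, c=M4/2=1723/1892, d=(M5−M4)/(6·2)=-1723/11352, b=Δ4−h4·(2M4+M5)/6=-2027/2838
t_q=1/2 → seg 0, τ=1/2; S=5+-12406/1419·τ+0·τ²+2473/1419·τ³=3203/3784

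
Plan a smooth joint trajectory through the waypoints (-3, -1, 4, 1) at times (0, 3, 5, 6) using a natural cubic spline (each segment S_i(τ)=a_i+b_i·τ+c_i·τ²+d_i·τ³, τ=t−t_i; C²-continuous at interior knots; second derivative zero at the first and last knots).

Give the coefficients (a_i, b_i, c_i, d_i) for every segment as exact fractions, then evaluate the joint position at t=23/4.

Δ: Δ0=2/3, Δ1=5/2, Δ2=-3
row 1: diag=10, rhs=11; c'=1/5, d'=11/10
row 2: denom=6−2·1/5=28/5; d'=(-33−2·11/10)/(28/5)=-44/7
back: M2=-44/7
back: M1=11/10−1/5·-44/7=33/14
M: M0=0, M1=33/14, M2=-44/7, M3=0
seg 0: a=-3, c=M0/2=0, d=(M1−M0)/(6·3)=11/84, b=Δ0−h0·(2M0+M1)/6=-43/84
seg 1: a=-1, c=M1/2=33/28, d=(M2−M1)/(6·2)=-121/168, b=Δ1−h1·(2M1+M2)/6=127/42
seg 2: a=4, c=M2/2=-22/7, d=(M3−M2)/(6·1)=22/21, b=Δ2−h2·(2M2+M3)/6=-19/21
t_q=23/4 → seg 2, τ=3/4; S=4+-19/21·τ+-22/7·τ²+22/21·τ³=447/224

  seg 0: a=-3 b=-43/84 c=0 d=11/84
  seg 1: a=-1 b=127/42 c=33/28 d=-121/168
  seg 2: a=4 b=-19/21 c=-22/7 d=22/21
S(23/4) = 447/224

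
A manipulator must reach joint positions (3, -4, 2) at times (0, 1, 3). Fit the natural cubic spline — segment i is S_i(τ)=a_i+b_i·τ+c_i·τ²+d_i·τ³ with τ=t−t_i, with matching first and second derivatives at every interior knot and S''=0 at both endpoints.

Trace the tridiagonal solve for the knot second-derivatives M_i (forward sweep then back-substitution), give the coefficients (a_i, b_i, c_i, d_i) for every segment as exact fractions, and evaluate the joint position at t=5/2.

  seg 0: a=3 b=-26/3 c=0 d=5/3
  seg 1: a=-4 b=-11/3 c=5 d=-5/6
S(5/2) = -17/16

Δ: Δ0=-7, Δ1=3
row 1: diag=6, rhs=60; c'=1/3, d'=10
back: M1=10
M: M0=0, M1=10, M2=0
seg 0: a=3, c=M0/2=0, d=(M1−M0)/(6·1)=5/3, b=Δ0−h0·(2M0+M1)/6=-26/3
seg 1: a=-4, c=M1/2=5, d=(M2−M1)/(6·2)=-5/6, b=Δ1−h1·(2M1+M2)/6=-11/3
t_q=5/2 → seg 1, τ=3/2; S=-4+-11/3·τ+5·τ²+-5/6·τ³=-17/16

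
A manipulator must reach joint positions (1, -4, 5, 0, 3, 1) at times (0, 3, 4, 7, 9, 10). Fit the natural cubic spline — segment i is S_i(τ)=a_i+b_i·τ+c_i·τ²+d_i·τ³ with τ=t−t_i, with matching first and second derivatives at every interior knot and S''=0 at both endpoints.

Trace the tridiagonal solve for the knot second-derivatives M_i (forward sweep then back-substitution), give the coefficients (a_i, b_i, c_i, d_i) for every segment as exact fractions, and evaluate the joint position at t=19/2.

  seg 0: a=1 b=-3299/516 c=0 d=271/516
  seg 1: a=-4 b=2009/258 c=813/172 d=-1813/516
  seg 2: a=5 b=3457/516 c=-250/43 d=1561/1548
  seg 3: a=0 b=-247/258 c=561/172 d=-1049/1032
  seg 4: a=3 b=-14/129 c=-122/43 d=122/129
S(19/2) = 405/172

Δ: Δ0=-5/3, Δ1=9, Δ2=-5/3, Δ3=3/2, Δ4=-2
row 1: diag=8, rhs=64; c'=1/8, d'=8
row 2: denom=8−1·1/8=63/8; d'=(-64−1·8)/(63/8)=-64/7
row 3: denom=10−3·8/21=62/7; d'=(19−3·-64/7)/(62/7)=325/62
row 4: denom=6−2·7/31=172/31; d'=(-21−2·325/62)/(172/31)=-244/43
back: M4=-244/43
back: M3=325/62−7/31·-244/43=561/86
back: M2=-64/7−8/21·561/86=-500/43
back: M1=8−1/8·-500/43=813/86
M: M0=0, M1=813/86, M2=-500/43, M3=561/86, M4=-244/43, M5=0
seg 0: a=1, c=M0/2=0, d=(M1−M0)/(6·3)=271/516, b=Δ0−h0·(2M0+M1)/6=-3299/516
seg 1: a=-4, c=M1/2=813/172, d=(M2−M1)/(6·1)=-1813/516, b=Δ1−h1·(2M1+M2)/6=2009/258
seg 2: a=5, c=M2/2=-250/43, d=(M3−M2)/(6·3)=1561/1548, b=Δ2−h2·(2M2+M3)/6=3457/516
seg 3: a=0, c=M3/2=561/172, d=(M4−M3)/(6·2)=-1049/1032, b=Δ3−h3·(2M3+M4)/6=-247/258
seg 4: a=3, c=M4/2=-122/43, d=(M5−M4)/(6·1)=122/129, b=Δ4−h4·(2M4+M5)/6=-14/129
t_q=19/2 → seg 4, τ=1/2; S=3+-14/129·τ+-122/43·τ²+122/129·τ³=405/172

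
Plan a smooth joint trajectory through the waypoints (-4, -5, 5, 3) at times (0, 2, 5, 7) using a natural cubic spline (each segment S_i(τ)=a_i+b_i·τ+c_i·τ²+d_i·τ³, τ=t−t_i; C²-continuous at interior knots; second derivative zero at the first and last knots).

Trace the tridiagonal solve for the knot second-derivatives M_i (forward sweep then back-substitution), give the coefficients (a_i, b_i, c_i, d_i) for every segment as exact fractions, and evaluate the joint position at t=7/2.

Δ: Δ0=-1/2, Δ1=10/3, Δ2=-1
row 1: diag=10, rhs=23; c'=3/10, d'=23/10
row 2: denom=10−3·3/10=91/10; d'=(-26−3·23/10)/(91/10)=-47/13
back: M2=-47/13
back: M1=23/10−3/10·-47/13=44/13
M: M0=0, M1=44/13, M2=-47/13, M3=0
seg 0: a=-4, c=M0/2=0, d=(M1−M0)/(6·2)=11/39, b=Δ0−h0·(2M0+M1)/6=-127/78
seg 1: a=-5, c=M1/2=22/13, d=(M2−M1)/(6·3)=-7/18, b=Δ1−h1·(2M1+M2)/6=137/78
seg 2: a=5, c=M2/2=-47/26, d=(M3−M2)/(6·2)=47/156, b=Δ2−h2·(2M2+M3)/6=55/39
t_q=7/2 → seg 1, τ=3/2; S=-5+137/78·τ+22/13·τ²+-7/18·τ³=27/208

  seg 0: a=-4 b=-127/78 c=0 d=11/39
  seg 1: a=-5 b=137/78 c=22/13 d=-7/18
  seg 2: a=5 b=55/39 c=-47/26 d=47/156
S(7/2) = 27/208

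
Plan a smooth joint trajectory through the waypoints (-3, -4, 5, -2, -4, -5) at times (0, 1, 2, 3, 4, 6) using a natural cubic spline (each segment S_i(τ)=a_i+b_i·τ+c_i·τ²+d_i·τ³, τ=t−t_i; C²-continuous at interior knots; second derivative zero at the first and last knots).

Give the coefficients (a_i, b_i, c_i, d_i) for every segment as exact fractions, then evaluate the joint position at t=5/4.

  seg 0: a=-3 b=-3155/642 c=0 d=2513/642
  seg 1: a=-4 b=2192/321 c=2513/214 d=-6145/642
  seg 2: a=5 b=1027/642 c=-1816/107 d=5375/642
  seg 3: a=-2 b=-2320/321 c=1743/214 d=-1873/642
  seg 4: a=-4 b=199/642 c=-65/107 d=65/642
S(5/4) = -23399/13696

Δ: Δ0=-1, Δ1=9, Δ2=-7, Δ3=-2, Δ4=-1/2
row 1: diag=4, rhs=60; c'=1/4, d'=15
row 2: denom=4−1·1/4=15/4; d'=(-96−1·15)/(15/4)=-148/5
row 3: denom=4−1·4/15=56/15; d'=(30−1·-148/5)/(56/15)=447/28
row 4: denom=6−1·15/56=321/56; d'=(9−1·447/28)/(321/56)=-130/107
back: M4=-130/107
back: M3=447/28−15/56·-130/107=1743/107
back: M2=-148/5−4/15·1743/107=-3632/107
back: M1=15−1/4·-3632/107=2513/107
M: M0=0, M1=2513/107, M2=-3632/107, M3=1743/107, M4=-130/107, M5=0
seg 0: a=-3, c=M0/2=0, d=(M1−M0)/(6·1)=2513/642, b=Δ0−h0·(2M0+M1)/6=-3155/642
seg 1: a=-4, c=M1/2=2513/214, d=(M2−M1)/(6·1)=-6145/642, b=Δ1−h1·(2M1+M2)/6=2192/321
seg 2: a=5, c=M2/2=-1816/107, d=(M3−M2)/(6·1)=5375/642, b=Δ2−h2·(2M2+M3)/6=1027/642
seg 3: a=-2, c=M3/2=1743/214, d=(M4−M3)/(6·1)=-1873/642, b=Δ3−h3·(2M3+M4)/6=-2320/321
seg 4: a=-4, c=M4/2=-65/107, d=(M5−M4)/(6·2)=65/642, b=Δ4−h4·(2M4+M5)/6=199/642
t_q=5/4 → seg 1, τ=1/4; S=-4+2192/321·τ+2513/214·τ²+-6145/642·τ³=-23399/13696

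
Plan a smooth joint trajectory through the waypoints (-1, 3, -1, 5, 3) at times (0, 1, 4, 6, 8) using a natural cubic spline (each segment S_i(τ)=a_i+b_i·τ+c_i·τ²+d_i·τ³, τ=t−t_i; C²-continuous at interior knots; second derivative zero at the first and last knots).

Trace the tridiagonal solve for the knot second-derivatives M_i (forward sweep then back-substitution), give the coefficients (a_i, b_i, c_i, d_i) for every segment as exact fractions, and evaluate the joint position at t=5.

Δ: Δ0=4, Δ1=-4/3, Δ2=3, Δ3=-1
row 1: diag=8, rhs=-32; c'=3/8, d'=-4
row 2: denom=10−3·3/8=71/8; d'=(26−3·-4)/(71/8)=304/71
row 3: denom=8−2·16/71=536/71; d'=(-24−2·304/71)/(536/71)=-289/67
back: M3=-289/67
back: M2=304/71−16/71·-289/67=352/67
back: M1=-4−3/8·352/67=-400/67
M: M0=0, M1=-400/67, M2=352/67, M3=-289/67, M4=0
seg 0: a=-1, c=M0/2=0, d=(M1−M0)/(6·1)=-200/201, b=Δ0−h0·(2M0+M1)/6=1004/201
seg 1: a=3, c=M1/2=-200/67, d=(M2−M1)/(6·3)=376/603, b=Δ1−h1·(2M1+M2)/6=404/201
seg 2: a=-1, c=M2/2=176/67, d=(M3−M2)/(6·2)=-641/804, b=Δ2−h2·(2M2+M3)/6=188/201
seg 3: a=5, c=M3/2=-289/134, d=(M4−M3)/(6·2)=289/804, b=Δ3−h3·(2M3+M4)/6=377/201
t_q=5 → seg 2, τ=1; S=-1+188/201·τ+176/67·τ²+-641/804·τ³=473/268

  seg 0: a=-1 b=1004/201 c=0 d=-200/201
  seg 1: a=3 b=404/201 c=-200/67 d=376/603
  seg 2: a=-1 b=188/201 c=176/67 d=-641/804
  seg 3: a=5 b=377/201 c=-289/134 d=289/804
S(5) = 473/268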